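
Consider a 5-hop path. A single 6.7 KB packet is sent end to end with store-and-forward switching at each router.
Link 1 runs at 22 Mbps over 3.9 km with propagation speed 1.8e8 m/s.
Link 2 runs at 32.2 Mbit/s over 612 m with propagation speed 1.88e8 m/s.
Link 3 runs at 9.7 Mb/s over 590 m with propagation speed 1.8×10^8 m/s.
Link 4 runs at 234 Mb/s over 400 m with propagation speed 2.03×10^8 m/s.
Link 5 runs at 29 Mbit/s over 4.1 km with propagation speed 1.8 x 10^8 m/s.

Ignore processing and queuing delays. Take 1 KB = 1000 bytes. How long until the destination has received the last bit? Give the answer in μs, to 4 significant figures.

11760 μs

L = 53600 bits.
Transmission delays (L/R per hop): 2436.36, 1664.6, 5525.77, 229.06, 1848.28 μs; sum = 11704.1 μs.
Propagation delays (d/s per hop): 21.6667, 3.25532, 3.27778, 1.97044, 22.7778 μs; sum = 52.948 μs.
End-to-end = 11760 μs.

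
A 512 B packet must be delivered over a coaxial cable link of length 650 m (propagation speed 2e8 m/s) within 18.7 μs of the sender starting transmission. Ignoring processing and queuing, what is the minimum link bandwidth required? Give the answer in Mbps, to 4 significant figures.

265.1 Mbps

L = 4096 bits.
Propagation delay = 650 / 200000000 = 3.25 μs.
Transmission budget = 18.7 − 3.25 = 15.45 μs.
R ≥ L / t_tx = 4096 bits / 1.545e-05 s = 265.1 Mbps.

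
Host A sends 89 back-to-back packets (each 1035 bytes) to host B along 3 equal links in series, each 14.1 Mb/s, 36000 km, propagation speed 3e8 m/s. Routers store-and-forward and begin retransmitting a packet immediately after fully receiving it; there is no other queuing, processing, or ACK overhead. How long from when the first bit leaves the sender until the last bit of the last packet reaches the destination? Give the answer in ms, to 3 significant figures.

Per-hop transmission t_tx = L/R = 8280/14100000 = 0.587234 ms.
Per-hop propagation t_prop = 36000000/300000000 = 120 ms.
Pipeline fill: first packet needs 3·t_tx to clear all hops; remaining 88 packets each add one t_tx.
Total = (3+89-1)·t_tx + 3·t_prop = 91·0.587234 + 3·120 = 413 ms.

413 ms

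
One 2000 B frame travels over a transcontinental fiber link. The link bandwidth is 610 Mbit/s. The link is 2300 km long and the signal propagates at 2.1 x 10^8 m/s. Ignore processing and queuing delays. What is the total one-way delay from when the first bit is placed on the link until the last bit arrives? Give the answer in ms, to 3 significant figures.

L = 2000 × 8 = 16000 bits.
Transmission delay = L/R = 16000 / 610000000 = 0.0262295 ms.
Propagation delay = d/s = 2300000 m / 210000000 m/s = 10.9524 ms.
Total = 11.0 ms.

11.0 ms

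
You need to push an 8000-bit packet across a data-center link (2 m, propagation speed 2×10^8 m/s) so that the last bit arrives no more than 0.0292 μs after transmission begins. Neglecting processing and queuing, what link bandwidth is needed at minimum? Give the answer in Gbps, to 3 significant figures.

417 Gbps

Propagation delay = 2 / 200000000 = 0.01 μs.
Transmission budget = 0.0292 − 0.01 = 0.0192 μs.
R ≥ L / t_tx = 8000 bits / 1.92e-08 s = 417 Gbps.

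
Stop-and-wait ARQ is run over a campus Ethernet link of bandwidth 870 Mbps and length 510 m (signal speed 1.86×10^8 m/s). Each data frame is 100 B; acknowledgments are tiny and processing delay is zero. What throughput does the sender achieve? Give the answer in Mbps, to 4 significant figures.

t_tx = L/R = 800/870000000 = 9.1954e-07 s.
t_prop = 510/186000000 = 2.74194e-06 s; RTT = 5.48387e-06 s.
Cycle = t_tx + RTT = 6.40341e-06 s.
Throughput = L / cycle = 800 / 6.40341e-06 = 124.9 Mbps.

124.9 Mbps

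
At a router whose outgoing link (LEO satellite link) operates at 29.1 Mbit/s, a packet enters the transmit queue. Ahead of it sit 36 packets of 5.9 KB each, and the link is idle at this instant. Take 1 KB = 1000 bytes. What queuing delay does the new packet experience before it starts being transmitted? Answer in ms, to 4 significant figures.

Each queued packet: L/R = 47200/29100000 = 1.62199 ms.
36 queued → 58.3918 ms.
Queuing delay = 58.39 ms.

58.39 ms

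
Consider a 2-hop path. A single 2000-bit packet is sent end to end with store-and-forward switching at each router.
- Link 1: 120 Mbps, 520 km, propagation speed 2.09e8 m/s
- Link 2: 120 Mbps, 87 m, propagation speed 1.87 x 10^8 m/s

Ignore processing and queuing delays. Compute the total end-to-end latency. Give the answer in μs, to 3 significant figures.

2520 μs

Transmission delay per hop = L/R = 2000/120000000 = 16.6667 μs; 2 hops → 33.3333 μs.
Propagation delays (d/s per hop): 2488.04, 0.465241 μs; sum = 2488.5 μs.
End-to-end = 2520 μs.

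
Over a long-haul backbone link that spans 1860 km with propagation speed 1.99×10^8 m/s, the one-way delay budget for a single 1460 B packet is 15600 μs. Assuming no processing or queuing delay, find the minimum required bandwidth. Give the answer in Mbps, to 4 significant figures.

1.868 Mbps

L = 11680 bits.
Propagation delay = 1860000 / 199000000 = 9346.73 μs.
Transmission budget = 15600 − 9346.73 = 6253.27 μs.
R ≥ L / t_tx = 11680 bits / 0.00625327 s = 1.868 Mbps.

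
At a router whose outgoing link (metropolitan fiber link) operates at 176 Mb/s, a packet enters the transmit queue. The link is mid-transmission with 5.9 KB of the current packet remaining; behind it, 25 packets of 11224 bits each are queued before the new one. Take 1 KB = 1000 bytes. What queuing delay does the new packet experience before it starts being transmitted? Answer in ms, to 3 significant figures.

Each queued packet: L/R = 11224/176000000 = 0.0637727 ms.
25 queued → 1.59432 ms.
Plus remaining 47200 bits of current packet: 0.268182 ms.
Queuing delay = 1.86 ms.

1.86 ms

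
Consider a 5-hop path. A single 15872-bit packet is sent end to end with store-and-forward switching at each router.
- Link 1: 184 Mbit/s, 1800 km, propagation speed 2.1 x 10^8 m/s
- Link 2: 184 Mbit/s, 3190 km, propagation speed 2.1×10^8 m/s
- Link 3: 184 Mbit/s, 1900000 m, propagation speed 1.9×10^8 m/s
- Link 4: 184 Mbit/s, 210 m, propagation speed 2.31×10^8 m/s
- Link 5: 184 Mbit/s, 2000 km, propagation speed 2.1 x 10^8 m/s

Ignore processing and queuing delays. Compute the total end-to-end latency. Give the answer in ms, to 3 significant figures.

Transmission delay per hop = L/R = 15872/184000000 = 0.0862609 ms; 5 hops → 0.431304 ms.
Propagation delays (d/s per hop): 8.57143, 15.1905, 10, 0.000909091, 9.52381 ms; sum = 43.2866 ms.
End-to-end = 43.7 ms.

43.7 ms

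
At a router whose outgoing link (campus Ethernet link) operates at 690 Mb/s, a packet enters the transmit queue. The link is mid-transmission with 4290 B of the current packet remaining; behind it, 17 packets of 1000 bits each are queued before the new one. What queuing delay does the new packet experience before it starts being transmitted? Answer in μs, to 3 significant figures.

Each queued packet: L/R = 1000/690000000 = 1.44928 μs.
17 queued → 24.6377 μs.
Plus remaining 34320 bits of current packet: 49.7391 μs.
Queuing delay = 74.4 μs.

74.4 μs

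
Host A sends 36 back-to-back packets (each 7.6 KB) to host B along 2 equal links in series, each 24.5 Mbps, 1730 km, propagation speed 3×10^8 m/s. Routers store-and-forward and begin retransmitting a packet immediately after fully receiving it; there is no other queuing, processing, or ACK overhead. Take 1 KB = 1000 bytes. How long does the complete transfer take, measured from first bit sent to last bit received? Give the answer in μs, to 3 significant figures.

Per-hop transmission t_tx = L/R = 60800/24500000 = 2481.63 μs.
Per-hop propagation t_prop = 1730000/300000000 = 5766.67 μs.
Pipeline fill: first packet needs 2·t_tx to clear all hops; remaining 35 packets each add one t_tx.
Total = (2+36-1)·t_tx + 2·t_prop = 37·2481.63 + 2·5766.67 = 103000 μs.

103000 μs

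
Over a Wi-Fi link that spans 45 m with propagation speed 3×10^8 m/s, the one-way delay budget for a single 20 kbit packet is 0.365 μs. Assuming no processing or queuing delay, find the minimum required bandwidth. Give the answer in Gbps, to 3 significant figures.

93.0 Gbps

Propagation delay = 45 / 300000000 = 0.15 μs.
Transmission budget = 0.365 − 0.15 = 0.215 μs.
R ≥ L / t_tx = 20000 bits / 2.15e-07 s = 93.0 Gbps.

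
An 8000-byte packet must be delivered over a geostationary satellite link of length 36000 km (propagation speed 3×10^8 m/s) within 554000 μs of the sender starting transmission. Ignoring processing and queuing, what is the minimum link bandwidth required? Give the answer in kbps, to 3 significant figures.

147 kbps

L = 64000 bits.
Propagation delay = 36000000 / 300000000 = 120000 μs.
Transmission budget = 554000 − 120000 = 434000 μs.
R ≥ L / t_tx = 64000 bits / 0.434 s = 147 kbps.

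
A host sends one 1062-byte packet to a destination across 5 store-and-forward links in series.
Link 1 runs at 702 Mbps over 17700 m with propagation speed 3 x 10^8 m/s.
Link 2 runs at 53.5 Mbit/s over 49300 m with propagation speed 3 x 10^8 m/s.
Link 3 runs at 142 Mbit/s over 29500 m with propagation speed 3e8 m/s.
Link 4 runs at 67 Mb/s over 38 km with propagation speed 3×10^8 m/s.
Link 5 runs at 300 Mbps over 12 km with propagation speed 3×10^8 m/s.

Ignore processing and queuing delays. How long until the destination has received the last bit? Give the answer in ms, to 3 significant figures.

L = 1062 × 8 = 8496 bits.
Transmission delays (L/R per hop): 0.0121026, 0.158804, 0.059831, 0.126806, 0.02832 ms; sum = 0.385863 ms.
Propagation delays (d/s per hop): 0.059, 0.164333, 0.0983333, 0.126667, 0.04 ms; sum = 0.488333 ms.
End-to-end = 0.874 ms.

0.874 ms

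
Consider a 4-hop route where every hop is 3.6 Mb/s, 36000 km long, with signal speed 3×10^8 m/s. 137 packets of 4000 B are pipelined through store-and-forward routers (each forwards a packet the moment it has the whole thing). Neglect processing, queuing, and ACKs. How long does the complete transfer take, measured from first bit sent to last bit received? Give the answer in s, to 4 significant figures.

1.724 s

Per-hop transmission t_tx = L/R = 32000/3600000 = 0.00888889 s.
Per-hop propagation t_prop = 36000000/300000000 = 0.12 s.
Pipeline fill: first packet needs 4·t_tx to clear all hops; remaining 136 packets each add one t_tx.
Total = (4+137-1)·t_tx + 4·t_prop = 140·0.00888889 + 4·0.12 = 1.724 s.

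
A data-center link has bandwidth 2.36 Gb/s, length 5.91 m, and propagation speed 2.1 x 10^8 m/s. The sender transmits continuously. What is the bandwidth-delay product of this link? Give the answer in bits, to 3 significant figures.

66.4 bits

Propagation delay = 5.91 / 210000000 = 2.81429e-08 s.
BDP = R × t_prop = 2360000000 × 2.81429e-08 = 66.4171 bits.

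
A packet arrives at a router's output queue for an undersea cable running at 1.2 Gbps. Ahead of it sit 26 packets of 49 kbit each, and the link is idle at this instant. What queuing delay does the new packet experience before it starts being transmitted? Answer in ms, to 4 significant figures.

Each queued packet: L/R = 49000/1200000000 = 0.0408333 ms.
26 queued → 1.06167 ms.
Queuing delay = 1.062 ms.

1.062 ms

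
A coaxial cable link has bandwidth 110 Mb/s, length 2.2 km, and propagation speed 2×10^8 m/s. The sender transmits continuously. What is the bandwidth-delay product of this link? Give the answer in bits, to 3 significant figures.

Propagation delay = 2200 / 200000000 = 1.1e-05 s.
BDP = R × t_prop = 110000000 × 1.1e-05 = 1210 bits.

1210 bits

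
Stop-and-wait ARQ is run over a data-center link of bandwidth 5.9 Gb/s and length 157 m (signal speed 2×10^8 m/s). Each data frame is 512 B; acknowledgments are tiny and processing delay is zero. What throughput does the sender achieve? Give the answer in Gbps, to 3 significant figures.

1.81 Gbps

t_tx = L/R = 4096/5900000000 = 6.94237e-07 s.
t_prop = 157/200000000 = 7.85e-07 s; RTT = 1.57e-06 s.
Cycle = t_tx + RTT = 2.26424e-06 s.
Throughput = L / cycle = 4096 / 2.26424e-06 = 1.81 Gbps.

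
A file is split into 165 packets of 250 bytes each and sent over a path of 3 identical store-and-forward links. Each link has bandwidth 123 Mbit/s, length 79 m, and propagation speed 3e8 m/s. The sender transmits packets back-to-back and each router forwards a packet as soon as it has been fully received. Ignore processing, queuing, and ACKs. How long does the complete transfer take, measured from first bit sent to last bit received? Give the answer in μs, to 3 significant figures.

Per-hop transmission t_tx = L/R = 2000/123000000 = 16.2602 μs.
Per-hop propagation t_prop = 79/300000000 = 0.263333 μs.
Pipeline fill: first packet needs 3·t_tx to clear all hops; remaining 164 packets each add one t_tx.
Total = (3+165-1)·t_tx + 3·t_prop = 167·16.2602 + 3·0.263333 = 2720 μs.

2720 μs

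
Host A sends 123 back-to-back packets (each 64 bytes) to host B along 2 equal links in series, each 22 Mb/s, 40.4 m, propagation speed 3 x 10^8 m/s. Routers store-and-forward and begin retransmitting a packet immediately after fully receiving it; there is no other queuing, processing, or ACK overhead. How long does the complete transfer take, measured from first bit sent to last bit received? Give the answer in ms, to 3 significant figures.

2.89 ms

Per-hop transmission t_tx = L/R = 512/22000000 = 0.0232727 ms.
Per-hop propagation t_prop = 40.4/300000000 = 0.000134667 ms.
Pipeline fill: first packet needs 2·t_tx to clear all hops; remaining 122 packets each add one t_tx.
Total = (2+123-1)·t_tx + 2·t_prop = 124·0.0232727 + 2·0.000134667 = 2.89 ms.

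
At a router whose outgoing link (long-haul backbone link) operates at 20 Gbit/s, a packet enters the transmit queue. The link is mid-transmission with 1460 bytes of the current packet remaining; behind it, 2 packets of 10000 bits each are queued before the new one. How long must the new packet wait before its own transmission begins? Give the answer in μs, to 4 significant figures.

Each queued packet: L/R = 10000/20000000000 = 0.5 μs.
2 queued → 1 μs.
Plus remaining 11680 bits of current packet: 0.584 μs.
Queuing delay = 1.584 μs.

1.584 μs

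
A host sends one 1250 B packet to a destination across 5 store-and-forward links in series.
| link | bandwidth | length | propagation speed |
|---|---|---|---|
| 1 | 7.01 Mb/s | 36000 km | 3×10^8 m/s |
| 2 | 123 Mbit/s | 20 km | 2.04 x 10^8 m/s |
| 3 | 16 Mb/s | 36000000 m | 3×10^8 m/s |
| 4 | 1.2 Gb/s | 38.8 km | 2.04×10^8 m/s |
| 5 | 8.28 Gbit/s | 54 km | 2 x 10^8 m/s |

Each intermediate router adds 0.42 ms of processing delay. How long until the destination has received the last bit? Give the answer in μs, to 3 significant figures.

244000 μs

L = 1250 × 8 = 10000 bits.
Transmission delays (L/R per hop): 1426.53, 81.3008, 625, 8.33333, 1.20773 μs; sum = 2142.38 μs.
Propagation delays (d/s per hop): 120000, 98.0392, 120000, 190.196, 270 μs; sum = 240558 μs.
Processing at 4 router(s): 4 × 0.42 ms = 1680 μs.
End-to-end = 244000 μs.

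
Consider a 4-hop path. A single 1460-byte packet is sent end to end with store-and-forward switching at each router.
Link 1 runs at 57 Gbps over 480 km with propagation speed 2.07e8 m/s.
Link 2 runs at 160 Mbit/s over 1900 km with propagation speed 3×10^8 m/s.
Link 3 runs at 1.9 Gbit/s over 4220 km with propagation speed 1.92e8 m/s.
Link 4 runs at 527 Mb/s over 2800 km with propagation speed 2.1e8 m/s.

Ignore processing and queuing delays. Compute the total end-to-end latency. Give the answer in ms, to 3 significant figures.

44.1 ms

L = 1460 × 8 = 11680 bits.
Transmission delays (L/R per hop): 0.000204912, 0.073, 0.00614737, 0.0221632 ms; sum = 0.101515 ms.
Propagation delays (d/s per hop): 2.31884, 6.33333, 21.9792, 13.3333 ms; sum = 43.9647 ms.
End-to-end = 44.1 ms.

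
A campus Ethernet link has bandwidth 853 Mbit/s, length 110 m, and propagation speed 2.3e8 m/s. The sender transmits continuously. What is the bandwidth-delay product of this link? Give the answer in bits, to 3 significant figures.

Propagation delay = 110 / 2.3e+08 = 4.78261e-07 s.
BDP = R × t_prop = 853000000 × 4.78261e-07 = 407.957 bits.

408 bits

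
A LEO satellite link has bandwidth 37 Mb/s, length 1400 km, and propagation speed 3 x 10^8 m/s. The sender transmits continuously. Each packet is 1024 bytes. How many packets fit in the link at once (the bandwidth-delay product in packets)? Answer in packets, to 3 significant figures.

21.1 packets

Propagation delay = 1400000 / 300000000 = 0.00466667 s.
BDP = R × t_prop = 37000000 × 0.00466667 = 172667 bits.
In packets of 8192 bits: 21.1 packets.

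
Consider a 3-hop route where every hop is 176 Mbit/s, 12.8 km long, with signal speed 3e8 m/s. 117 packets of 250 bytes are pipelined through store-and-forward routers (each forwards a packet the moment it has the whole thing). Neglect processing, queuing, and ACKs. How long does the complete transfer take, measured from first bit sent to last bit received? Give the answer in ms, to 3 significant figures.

Per-hop transmission t_tx = L/R = 2000/176000000 = 0.0113636 ms.
Per-hop propagation t_prop = 12800/300000000 = 0.0426667 ms.
Pipeline fill: first packet needs 3·t_tx to clear all hops; remaining 116 packets each add one t_tx.
Total = (3+117-1)·t_tx + 3·t_prop = 119·0.0113636 + 3·0.0426667 = 1.48 ms.

1.48 ms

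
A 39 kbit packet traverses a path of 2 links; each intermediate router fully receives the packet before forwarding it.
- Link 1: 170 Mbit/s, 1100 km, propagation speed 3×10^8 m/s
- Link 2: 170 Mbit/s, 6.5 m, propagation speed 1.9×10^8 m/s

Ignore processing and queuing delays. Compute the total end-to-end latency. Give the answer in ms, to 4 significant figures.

4.126 ms

L = 39000 bits.
Transmission delay per hop = L/R = 39000/170000000 = 0.229412 ms; 2 hops → 0.458824 ms.
Propagation delays (d/s per hop): 3.66667, 3.42105e-05 ms; sum = 3.6667 ms.
End-to-end = 4.126 ms.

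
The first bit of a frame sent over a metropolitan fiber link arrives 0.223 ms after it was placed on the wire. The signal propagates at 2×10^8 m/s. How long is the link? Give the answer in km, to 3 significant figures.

44.6 km

d = s × t_prop = 200000000 × 0.000223 = 44.6 km.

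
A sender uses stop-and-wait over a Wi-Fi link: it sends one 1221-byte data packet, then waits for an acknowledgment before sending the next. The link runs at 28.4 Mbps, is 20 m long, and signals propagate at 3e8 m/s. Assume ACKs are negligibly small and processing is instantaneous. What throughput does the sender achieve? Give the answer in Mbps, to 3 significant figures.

28.4 Mbps

t_tx = L/R = 9768/28400000 = 0.000343944 s.
t_prop = 20/300000000 = 6.66667e-08 s; RTT = 1.33333e-07 s.
Cycle = t_tx + RTT = 0.000344077 s.
Throughput = L / cycle = 9768 / 0.000344077 = 28.4 Mbps.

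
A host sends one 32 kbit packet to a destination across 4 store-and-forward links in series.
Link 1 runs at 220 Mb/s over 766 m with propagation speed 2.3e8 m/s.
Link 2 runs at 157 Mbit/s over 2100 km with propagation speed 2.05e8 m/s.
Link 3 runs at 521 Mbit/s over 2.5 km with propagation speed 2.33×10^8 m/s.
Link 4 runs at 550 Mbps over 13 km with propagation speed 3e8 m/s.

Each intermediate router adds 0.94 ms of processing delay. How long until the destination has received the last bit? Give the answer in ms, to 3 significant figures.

13.6 ms

L = 32000 bits.
Transmission delays (L/R per hop): 0.145455, 0.203822, 0.0614203, 0.0581818 ms; sum = 0.468878 ms.
Propagation delays (d/s per hop): 0.00333043, 10.2439, 0.0107296, 0.0433333 ms; sum = 10.3013 ms.
Processing at 3 router(s): 3 × 0.94 ms = 2.82 ms.
End-to-end = 13.6 ms.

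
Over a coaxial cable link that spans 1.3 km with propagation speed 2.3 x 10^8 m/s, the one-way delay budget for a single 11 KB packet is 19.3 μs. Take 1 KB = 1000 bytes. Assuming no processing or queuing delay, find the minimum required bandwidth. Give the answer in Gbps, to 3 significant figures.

L = 88000 bits.
Propagation delay = 1300 / 2.3e+08 = 5.65217 μs.
Transmission budget = 19.3 − 5.65217 = 13.6478 μs.
R ≥ L / t_tx = 88000 bits / 1.36478e-05 s = 6.45 Gbps.

6.45 Gbps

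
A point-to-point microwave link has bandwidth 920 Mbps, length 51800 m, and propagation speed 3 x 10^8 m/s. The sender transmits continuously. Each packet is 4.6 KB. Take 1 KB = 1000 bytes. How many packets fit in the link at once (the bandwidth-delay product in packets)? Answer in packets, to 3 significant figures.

Propagation delay = 51800 / 300000000 = 0.000172667 s.
BDP = R × t_prop = 920000000 × 0.000172667 = 158853 bits.
In packets of 36800 bits: 4.32 packets.

4.32 packets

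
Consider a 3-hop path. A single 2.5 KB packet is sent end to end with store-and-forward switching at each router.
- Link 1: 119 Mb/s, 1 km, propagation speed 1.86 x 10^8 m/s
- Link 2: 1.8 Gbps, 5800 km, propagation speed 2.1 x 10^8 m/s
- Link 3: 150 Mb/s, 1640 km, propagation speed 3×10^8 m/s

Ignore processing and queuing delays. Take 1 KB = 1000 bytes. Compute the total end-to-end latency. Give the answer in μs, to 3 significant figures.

33400 μs

L = 20000 bits.
Transmission delays (L/R per hop): 168.067, 11.1111, 133.333 μs; sum = 312.512 μs.
Propagation delays (d/s per hop): 5.37634, 27619, 5466.67 μs; sum = 33091.1 μs.
End-to-end = 33400 μs.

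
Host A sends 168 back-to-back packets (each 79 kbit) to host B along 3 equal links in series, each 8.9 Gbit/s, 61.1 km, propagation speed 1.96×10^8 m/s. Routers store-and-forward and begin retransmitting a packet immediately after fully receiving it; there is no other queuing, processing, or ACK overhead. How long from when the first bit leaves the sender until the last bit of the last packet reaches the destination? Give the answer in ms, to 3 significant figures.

2.44 ms

Per-hop transmission t_tx = L/R = 79000/8900000000 = 0.0088764 ms.
Per-hop propagation t_prop = 61100/196000000 = 0.311735 ms.
Pipeline fill: first packet needs 3·t_tx to clear all hops; remaining 167 packets each add one t_tx.
Total = (3+168-1)·t_tx + 3·t_prop = 170·0.0088764 + 3·0.311735 = 2.44 ms.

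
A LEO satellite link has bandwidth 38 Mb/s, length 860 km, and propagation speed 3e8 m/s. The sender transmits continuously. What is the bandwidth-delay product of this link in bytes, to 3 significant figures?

13600 bytes

Propagation delay = 860000 / 300000000 = 0.00286667 s.
BDP = R × t_prop = 38000000 × 0.00286667 = 108933 bits.
In bytes: 108933/8 = 13600 bytes.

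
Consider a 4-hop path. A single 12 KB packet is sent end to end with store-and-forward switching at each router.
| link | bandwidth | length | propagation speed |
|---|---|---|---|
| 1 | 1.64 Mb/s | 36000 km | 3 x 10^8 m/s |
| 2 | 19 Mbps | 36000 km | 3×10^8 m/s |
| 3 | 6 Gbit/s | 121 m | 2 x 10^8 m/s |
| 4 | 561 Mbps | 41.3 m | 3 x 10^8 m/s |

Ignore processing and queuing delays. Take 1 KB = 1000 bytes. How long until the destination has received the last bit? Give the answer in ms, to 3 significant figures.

L = 96000 bits.
Transmission delays (L/R per hop): 58.5366, 5.05263, 0.016, 0.171123 ms; sum = 63.7763 ms.
Propagation delays (d/s per hop): 120, 120, 0.000605, 0.000137667 ms; sum = 240.001 ms.
End-to-end = 304 ms.

304 ms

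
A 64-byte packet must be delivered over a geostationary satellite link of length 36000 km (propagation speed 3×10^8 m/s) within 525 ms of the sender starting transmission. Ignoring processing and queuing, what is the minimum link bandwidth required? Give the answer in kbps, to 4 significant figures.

L = 512 bits.
Propagation delay = 36000000 / 300000000 = 120 ms.
Transmission budget = 525 − 120 = 405 ms.
R ≥ L / t_tx = 512 bits / 0.405 s = 1.264 kbps.

1.264 kbps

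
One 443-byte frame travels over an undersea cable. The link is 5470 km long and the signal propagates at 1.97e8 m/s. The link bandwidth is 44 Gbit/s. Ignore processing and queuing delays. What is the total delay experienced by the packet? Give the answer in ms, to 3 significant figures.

L = 443 × 8 = 3544 bits.
Transmission delay = L/R = 3544 / 44000000000 = 8.05455e-05 ms.
Propagation delay = d/s = 5470000 m / 197000000 m/s = 27.7665 ms.
Total = 27.8 ms.

27.8 ms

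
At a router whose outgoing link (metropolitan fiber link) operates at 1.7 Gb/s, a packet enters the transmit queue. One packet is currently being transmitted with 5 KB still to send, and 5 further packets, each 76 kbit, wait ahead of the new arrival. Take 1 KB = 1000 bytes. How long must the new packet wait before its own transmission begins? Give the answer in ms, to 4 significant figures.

Each queued packet: L/R = 76000/1700000000 = 0.0447059 ms.
5 queued → 0.223529 ms.
Plus remaining 40000 bits of current packet: 0.0235294 ms.
Queuing delay = 0.2471 ms.

0.2471 ms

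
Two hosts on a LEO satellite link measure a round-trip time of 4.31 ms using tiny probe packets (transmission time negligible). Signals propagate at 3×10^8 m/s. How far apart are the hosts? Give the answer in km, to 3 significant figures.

647 km

One-way propagation = RTT/2 = 2.155 ms.
d = s × t = 300000000 × 0.002155 = 647 km.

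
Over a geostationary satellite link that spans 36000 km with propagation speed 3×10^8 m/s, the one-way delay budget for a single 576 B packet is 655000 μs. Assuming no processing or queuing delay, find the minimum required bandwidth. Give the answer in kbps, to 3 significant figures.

L = 4608 bits.
Propagation delay = 36000000 / 300000000 = 120000 μs.
Transmission budget = 655000 − 120000 = 535000 μs.
R ≥ L / t_tx = 4608 bits / 0.535 s = 8.61 kbps.

8.61 kbps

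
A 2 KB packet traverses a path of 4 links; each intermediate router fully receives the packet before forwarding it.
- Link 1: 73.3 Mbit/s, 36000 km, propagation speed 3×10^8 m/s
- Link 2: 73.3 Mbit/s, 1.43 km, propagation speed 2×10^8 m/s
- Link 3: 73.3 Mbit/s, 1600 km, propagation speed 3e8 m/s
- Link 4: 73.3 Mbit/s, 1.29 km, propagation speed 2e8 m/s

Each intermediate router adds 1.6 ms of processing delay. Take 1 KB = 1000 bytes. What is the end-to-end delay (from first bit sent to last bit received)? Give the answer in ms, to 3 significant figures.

131 ms

L = 16000 bits.
Transmission delay per hop = L/R = 16000/73300000 = 0.218281 ms; 4 hops → 0.873124 ms.
Propagation delays (d/s per hop): 120, 0.00715, 5.33333, 0.00645 ms; sum = 125.347 ms.
Processing at 3 router(s): 3 × 1.6 ms = 4.8 ms.
End-to-end = 131 ms.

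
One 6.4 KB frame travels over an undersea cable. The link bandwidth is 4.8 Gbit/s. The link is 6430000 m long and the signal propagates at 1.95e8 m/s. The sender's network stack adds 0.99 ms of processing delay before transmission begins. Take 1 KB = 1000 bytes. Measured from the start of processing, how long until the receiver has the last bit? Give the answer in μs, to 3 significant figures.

L = 51200 bits.
Transmission delay = L/R = 51200 / 4800000000 = 10.6667 μs.
Propagation delay = d/s = 6430000 m / 195000000 m/s = 32974.4 μs.
Plus processing delay 0.99 ms = 990 μs.
Total = 34000 μs.

34000 μs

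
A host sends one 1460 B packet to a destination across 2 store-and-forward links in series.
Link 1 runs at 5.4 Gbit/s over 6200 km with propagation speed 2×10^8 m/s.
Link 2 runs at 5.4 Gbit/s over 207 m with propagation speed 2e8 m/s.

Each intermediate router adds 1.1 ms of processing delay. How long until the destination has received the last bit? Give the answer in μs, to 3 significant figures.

L = 1460 × 8 = 11680 bits.
Transmission delay per hop = L/R = 11680/5400000000 = 2.16296 μs; 2 hops → 4.32593 μs.
Propagation delays (d/s per hop): 31000, 1.035 μs; sum = 31001 μs.
Processing at 1 router(s): 1 × 1.1 ms = 1100 μs.
End-to-end = 32100 μs.

32100 μs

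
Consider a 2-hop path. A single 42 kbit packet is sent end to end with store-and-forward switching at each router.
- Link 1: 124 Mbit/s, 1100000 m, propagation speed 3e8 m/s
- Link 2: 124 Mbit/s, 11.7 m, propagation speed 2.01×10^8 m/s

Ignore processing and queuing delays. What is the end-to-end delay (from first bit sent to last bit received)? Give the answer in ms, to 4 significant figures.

4.344 ms

L = 42000 bits.
Transmission delay per hop = L/R = 42000/124000000 = 0.33871 ms; 2 hops → 0.677419 ms.
Propagation delays (d/s per hop): 3.66667, 5.8209e-05 ms; sum = 3.66672 ms.
End-to-end = 4.344 ms.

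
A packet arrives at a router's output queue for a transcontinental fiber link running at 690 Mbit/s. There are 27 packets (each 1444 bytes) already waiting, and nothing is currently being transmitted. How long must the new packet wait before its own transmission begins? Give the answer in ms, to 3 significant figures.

0.452 ms

Each queued packet: L/R = 11552/690000000 = 0.016742 ms.
27 queued → 0.452035 ms.
Queuing delay = 0.452 ms.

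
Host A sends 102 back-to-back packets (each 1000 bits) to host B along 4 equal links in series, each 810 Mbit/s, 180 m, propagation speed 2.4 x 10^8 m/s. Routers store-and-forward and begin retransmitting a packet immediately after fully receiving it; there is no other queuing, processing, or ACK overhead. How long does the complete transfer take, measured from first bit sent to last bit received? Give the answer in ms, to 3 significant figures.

Per-hop transmission t_tx = L/R = 1000/810000000 = 0.00123457 ms.
Per-hop propagation t_prop = 180/240000000 = 0.00075 ms.
Pipeline fill: first packet needs 4·t_tx to clear all hops; remaining 101 packets each add one t_tx.
Total = (4+102-1)·t_tx + 4·t_prop = 105·0.00123457 + 4·0.00075 = 0.133 ms.

0.133 ms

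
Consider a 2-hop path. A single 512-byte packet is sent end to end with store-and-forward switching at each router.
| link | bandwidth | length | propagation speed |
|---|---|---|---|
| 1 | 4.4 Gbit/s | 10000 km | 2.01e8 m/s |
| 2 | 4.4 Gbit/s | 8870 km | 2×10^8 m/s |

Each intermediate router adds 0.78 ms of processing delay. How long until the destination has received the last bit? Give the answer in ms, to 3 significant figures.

94.9 ms

L = 512 × 8 = 4096 bits.
Transmission delay per hop = L/R = 4096/4400000000 = 0.000930909 ms; 2 hops → 0.00186182 ms.
Propagation delays (d/s per hop): 49.7512, 44.35 ms; sum = 94.1012 ms.
Processing at 1 router(s): 1 × 0.78 ms = 0.78 ms.
End-to-end = 94.9 ms.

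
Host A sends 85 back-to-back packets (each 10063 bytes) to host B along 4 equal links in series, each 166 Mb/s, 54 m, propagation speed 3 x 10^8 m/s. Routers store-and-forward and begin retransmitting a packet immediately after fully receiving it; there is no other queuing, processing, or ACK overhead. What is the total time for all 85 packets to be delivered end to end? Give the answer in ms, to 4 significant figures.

42.68 ms

Per-hop transmission t_tx = L/R = 80504/166000000 = 0.484964 ms.
Per-hop propagation t_prop = 54/300000000 = 0.00018 ms.
Pipeline fill: first packet needs 4·t_tx to clear all hops; remaining 84 packets each add one t_tx.
Total = (4+85-1)·t_tx + 4·t_prop = 88·0.484964 + 4·0.00018 = 42.68 ms.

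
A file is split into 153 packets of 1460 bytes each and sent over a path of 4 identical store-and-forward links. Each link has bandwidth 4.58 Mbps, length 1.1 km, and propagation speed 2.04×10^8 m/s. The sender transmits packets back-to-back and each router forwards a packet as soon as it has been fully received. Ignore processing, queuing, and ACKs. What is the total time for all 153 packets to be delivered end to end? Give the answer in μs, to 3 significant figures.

398000 μs

Per-hop transmission t_tx = L/R = 11680/4580000 = 2550.22 μs.
Per-hop propagation t_prop = 1100/204000000 = 5.39216 μs.
Pipeline fill: first packet needs 4·t_tx to clear all hops; remaining 152 packets each add one t_tx.
Total = (4+153-1)·t_tx + 4·t_prop = 156·2550.22 + 4·5.39216 = 398000 μs.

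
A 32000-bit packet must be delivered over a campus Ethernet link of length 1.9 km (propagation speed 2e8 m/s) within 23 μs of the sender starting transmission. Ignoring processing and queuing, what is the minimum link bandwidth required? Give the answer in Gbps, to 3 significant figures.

2.37 Gbps

Propagation delay = 1900 / 200000000 = 9.5 μs.
Transmission budget = 23 − 9.5 = 13.5 μs.
R ≥ L / t_tx = 32000 bits / 1.35e-05 s = 2.37 Gbps.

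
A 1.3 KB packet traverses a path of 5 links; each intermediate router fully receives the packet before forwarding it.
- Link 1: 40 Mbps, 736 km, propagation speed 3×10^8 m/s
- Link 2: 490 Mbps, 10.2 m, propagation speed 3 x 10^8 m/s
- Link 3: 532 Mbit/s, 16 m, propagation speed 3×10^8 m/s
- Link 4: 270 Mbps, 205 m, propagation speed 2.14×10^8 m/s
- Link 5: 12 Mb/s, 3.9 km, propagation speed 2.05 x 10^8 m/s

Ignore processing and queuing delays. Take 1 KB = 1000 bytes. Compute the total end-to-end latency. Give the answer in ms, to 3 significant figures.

L = 10400 bits.
Transmission delays (L/R per hop): 0.26, 0.0212245, 0.0195489, 0.0385185, 0.866667 ms; sum = 1.20596 ms.
Propagation delays (d/s per hop): 2.45333, 3.4e-05, 5.33333e-05, 0.000957944, 0.0190244 ms; sum = 2.4734 ms.
End-to-end = 3.68 ms.

3.68 ms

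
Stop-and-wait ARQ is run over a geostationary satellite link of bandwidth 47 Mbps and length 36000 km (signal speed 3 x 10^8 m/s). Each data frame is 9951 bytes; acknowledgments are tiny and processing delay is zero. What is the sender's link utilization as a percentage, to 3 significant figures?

0.701 %

t_tx = L/R = 79608/47000000 = 0.00169379 s.
t_prop = 36000000/300000000 = 0.12 s; RTT = 0.24 s.
Cycle = t_tx + RTT = 0.241694 s.
Utilization = t_tx / cycle = 0.00169379/0.241694 = 0.701 %.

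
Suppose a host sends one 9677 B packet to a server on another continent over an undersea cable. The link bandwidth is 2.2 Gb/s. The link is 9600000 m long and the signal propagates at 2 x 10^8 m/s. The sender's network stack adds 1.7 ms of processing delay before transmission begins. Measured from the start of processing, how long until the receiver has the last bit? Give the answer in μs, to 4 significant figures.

49740 μs

L = 9677 × 8 = 77416 bits.
Transmission delay = L/R = 77416 / 2200000000 = 35.1891 μs.
Propagation delay = d/s = 9600000 m / 200000000 m/s = 48000 μs.
Plus processing delay 1.7 ms = 1700 μs.
Total = 49740 μs.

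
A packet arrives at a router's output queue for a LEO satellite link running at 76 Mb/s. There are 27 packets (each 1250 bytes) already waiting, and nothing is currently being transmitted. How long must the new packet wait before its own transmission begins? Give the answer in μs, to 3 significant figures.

Each queued packet: L/R = 10000/76000000 = 131.579 μs.
27 queued → 3552.63 μs.
Queuing delay = 3550 μs.

3550 μs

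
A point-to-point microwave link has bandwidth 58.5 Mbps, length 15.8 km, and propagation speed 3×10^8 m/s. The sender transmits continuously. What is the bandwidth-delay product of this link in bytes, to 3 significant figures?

Propagation delay = 15800 / 300000000 = 5.26667e-05 s.
BDP = R × t_prop = 58500000 × 5.26667e-05 = 3081 bits.
In bytes: 3081/8 = 385 bytes.

385 bytes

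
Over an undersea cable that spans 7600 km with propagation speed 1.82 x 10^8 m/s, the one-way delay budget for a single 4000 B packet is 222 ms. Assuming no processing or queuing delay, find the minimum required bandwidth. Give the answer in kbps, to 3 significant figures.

178 kbps

L = 32000 bits.
Propagation delay = 7600000 / 182000000 = 41.7582 ms.
Transmission budget = 222 − 41.7582 = 180.242 ms.
R ≥ L / t_tx = 32000 bits / 0.180242 s = 178 kbps.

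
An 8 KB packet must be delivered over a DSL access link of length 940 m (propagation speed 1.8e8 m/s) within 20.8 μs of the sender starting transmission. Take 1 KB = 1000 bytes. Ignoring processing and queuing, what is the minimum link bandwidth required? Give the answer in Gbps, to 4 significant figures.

L = 64000 bits.
Propagation delay = 940 / 180000000 = 5.22222 μs.
Transmission budget = 20.8 − 5.22222 = 15.5778 μs.
R ≥ L / t_tx = 64000 bits / 1.55778e-05 s = 4.108 Gbps.

4.108 Gbps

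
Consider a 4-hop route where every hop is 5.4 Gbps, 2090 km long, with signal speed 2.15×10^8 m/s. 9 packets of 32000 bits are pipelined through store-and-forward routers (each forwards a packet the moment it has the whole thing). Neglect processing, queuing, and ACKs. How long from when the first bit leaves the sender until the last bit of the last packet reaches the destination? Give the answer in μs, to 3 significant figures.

39000 μs

Per-hop transmission t_tx = L/R = 32000/5400000000 = 5.92593 μs.
Per-hop propagation t_prop = 2090000/215000000 = 9720.93 μs.
Pipeline fill: first packet needs 4·t_tx to clear all hops; remaining 8 packets each add one t_tx.
Total = (4+9-1)·t_tx + 4·t_prop = 12·5.92593 + 4·9720.93 = 39000 μs.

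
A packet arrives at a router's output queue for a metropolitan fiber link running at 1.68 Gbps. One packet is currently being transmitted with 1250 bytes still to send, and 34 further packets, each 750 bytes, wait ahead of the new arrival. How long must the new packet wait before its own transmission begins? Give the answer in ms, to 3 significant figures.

0.127 ms

Each queued packet: L/R = 6000/1680000000 = 0.00357143 ms.
34 queued → 0.121429 ms.
Plus remaining 10000 bits of current packet: 0.00595238 ms.
Queuing delay = 0.127 ms.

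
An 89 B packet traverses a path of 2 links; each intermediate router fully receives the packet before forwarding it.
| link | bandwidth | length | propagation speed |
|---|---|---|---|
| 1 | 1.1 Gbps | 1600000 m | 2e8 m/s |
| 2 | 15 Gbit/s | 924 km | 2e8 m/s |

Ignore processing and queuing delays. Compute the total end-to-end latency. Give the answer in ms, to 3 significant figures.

L = 89 × 8 = 712 bits.
Transmission delays (L/R per hop): 0.000647273, 4.74667e-05 ms; sum = 0.000694739 ms.
Propagation delays (d/s per hop): 8, 4.62 ms; sum = 12.62 ms.
End-to-end = 12.6 ms.

12.6 ms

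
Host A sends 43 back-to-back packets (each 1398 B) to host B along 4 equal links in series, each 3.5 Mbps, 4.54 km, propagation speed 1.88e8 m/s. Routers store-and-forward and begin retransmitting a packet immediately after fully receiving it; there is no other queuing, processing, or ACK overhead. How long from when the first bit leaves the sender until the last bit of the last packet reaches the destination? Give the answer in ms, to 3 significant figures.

147 ms

Per-hop transmission t_tx = L/R = 11184/3500000 = 3.19543 ms.
Per-hop propagation t_prop = 4540/188000000 = 0.0241489 ms.
Pipeline fill: first packet needs 4·t_tx to clear all hops; remaining 42 packets each add one t_tx.
Total = (4+43-1)·t_tx + 4·t_prop = 46·3.19543 + 4·0.0241489 = 147 ms.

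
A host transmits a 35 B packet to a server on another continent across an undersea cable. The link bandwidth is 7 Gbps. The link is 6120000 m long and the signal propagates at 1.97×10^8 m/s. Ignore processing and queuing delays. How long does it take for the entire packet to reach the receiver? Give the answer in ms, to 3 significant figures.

L = 35 × 8 = 280 bits.
Transmission delay = L/R = 280 / 7000000000 = 4e-05 ms.
Propagation delay = d/s = 6120000 m / 197000000 m/s = 31.066 ms.
Total = 31.1 ms.

31.1 ms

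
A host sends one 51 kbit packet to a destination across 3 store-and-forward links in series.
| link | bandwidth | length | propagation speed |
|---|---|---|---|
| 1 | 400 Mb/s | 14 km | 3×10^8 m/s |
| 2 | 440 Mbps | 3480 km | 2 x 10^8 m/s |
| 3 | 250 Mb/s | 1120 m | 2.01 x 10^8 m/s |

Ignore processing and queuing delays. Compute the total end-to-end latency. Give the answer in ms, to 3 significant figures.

L = 51000 bits.
Transmission delays (L/R per hop): 0.1275, 0.115909, 0.204 ms; sum = 0.447409 ms.
Propagation delays (d/s per hop): 0.0466667, 17.4, 0.00557214 ms; sum = 17.4522 ms.
End-to-end = 17.9 ms.

17.9 ms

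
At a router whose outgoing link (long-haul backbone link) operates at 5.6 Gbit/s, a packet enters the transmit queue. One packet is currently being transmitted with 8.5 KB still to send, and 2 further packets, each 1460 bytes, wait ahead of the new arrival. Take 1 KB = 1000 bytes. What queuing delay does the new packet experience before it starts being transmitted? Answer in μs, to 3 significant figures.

16.3 μs

Each queued packet: L/R = 11680/5600000000 = 2.08571 μs.
2 queued → 4.17143 μs.
Plus remaining 68000 bits of current packet: 12.1429 μs.
Queuing delay = 16.3 μs.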